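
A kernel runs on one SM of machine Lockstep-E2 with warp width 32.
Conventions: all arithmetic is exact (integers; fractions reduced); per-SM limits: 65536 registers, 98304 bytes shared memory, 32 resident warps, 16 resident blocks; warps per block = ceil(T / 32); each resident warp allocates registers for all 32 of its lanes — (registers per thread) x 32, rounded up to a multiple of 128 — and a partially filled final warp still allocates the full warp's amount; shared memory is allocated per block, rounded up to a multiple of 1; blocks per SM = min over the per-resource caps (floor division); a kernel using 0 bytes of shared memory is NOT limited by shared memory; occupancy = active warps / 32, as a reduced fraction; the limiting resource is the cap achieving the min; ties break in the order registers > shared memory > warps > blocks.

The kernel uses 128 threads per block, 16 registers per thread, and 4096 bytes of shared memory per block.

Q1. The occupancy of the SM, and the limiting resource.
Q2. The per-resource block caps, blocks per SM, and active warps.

Answer: occupancy 1, limited by warps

registers: 32 blocks
shared memory: 24 blocks
warps: 8 blocks
blocks: 16 blocks

Answer: 8 blocks, 32 active warps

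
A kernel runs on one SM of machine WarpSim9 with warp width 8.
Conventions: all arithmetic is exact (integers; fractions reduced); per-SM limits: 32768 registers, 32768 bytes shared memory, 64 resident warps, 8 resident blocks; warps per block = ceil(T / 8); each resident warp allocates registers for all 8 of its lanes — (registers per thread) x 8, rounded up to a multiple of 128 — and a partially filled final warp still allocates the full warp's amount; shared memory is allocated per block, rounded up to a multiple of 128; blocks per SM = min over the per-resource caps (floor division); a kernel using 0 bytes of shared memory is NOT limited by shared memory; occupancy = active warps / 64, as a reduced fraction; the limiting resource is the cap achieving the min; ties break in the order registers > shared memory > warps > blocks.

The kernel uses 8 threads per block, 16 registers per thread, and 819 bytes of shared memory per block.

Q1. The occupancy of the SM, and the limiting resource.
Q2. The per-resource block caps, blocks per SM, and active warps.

Answer: occupancy 1/8, limited by blocks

registers: 256 blocks
shared memory: 36 blocks
warps: 64 blocks
blocks: 8 blocks

Answer: 8 blocks, 8 active warps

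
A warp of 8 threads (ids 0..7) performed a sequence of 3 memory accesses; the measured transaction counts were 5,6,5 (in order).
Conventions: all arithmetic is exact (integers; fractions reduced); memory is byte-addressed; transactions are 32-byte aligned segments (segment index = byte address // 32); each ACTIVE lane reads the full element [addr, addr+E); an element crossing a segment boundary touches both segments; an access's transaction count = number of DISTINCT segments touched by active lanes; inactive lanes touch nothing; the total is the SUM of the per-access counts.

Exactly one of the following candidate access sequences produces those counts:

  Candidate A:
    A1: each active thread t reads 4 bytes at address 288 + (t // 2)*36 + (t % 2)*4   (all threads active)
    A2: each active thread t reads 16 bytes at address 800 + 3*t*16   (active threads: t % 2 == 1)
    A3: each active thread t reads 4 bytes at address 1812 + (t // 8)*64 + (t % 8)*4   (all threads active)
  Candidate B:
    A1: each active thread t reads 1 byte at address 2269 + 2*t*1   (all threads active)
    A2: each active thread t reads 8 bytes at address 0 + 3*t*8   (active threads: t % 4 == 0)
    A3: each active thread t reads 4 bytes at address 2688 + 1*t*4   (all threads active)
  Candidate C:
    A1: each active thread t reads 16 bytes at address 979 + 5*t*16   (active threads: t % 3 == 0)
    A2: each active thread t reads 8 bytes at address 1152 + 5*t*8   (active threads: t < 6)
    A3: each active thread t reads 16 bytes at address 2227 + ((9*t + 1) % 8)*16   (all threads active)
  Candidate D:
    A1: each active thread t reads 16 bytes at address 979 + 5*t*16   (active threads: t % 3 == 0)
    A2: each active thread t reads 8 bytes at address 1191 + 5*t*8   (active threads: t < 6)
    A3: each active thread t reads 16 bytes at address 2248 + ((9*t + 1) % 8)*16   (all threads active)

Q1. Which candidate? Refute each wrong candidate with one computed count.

A: A1 gives 4 transactions, not 5
B: A1 gives 2 transactions, not 5
D: A2 gives 7 transactions, not 6
C: all counts match (5,6,5)

Answer: C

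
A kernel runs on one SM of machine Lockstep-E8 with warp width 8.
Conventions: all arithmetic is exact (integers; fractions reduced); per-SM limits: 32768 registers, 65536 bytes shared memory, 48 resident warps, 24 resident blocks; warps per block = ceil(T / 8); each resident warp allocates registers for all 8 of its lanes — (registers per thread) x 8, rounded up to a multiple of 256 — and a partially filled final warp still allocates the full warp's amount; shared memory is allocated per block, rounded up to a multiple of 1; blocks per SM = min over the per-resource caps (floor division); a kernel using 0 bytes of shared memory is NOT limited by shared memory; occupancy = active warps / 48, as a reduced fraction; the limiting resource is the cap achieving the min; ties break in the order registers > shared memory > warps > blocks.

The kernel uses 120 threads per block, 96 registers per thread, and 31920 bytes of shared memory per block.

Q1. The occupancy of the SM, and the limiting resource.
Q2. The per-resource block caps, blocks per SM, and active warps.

Answer: occupancy 5/8, limited by registers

registers: 2 blocks
shared memory: 2 blocks
warps: 3 blocks
blocks: 24 blocks

Answer: 2 blocks, 30 active warps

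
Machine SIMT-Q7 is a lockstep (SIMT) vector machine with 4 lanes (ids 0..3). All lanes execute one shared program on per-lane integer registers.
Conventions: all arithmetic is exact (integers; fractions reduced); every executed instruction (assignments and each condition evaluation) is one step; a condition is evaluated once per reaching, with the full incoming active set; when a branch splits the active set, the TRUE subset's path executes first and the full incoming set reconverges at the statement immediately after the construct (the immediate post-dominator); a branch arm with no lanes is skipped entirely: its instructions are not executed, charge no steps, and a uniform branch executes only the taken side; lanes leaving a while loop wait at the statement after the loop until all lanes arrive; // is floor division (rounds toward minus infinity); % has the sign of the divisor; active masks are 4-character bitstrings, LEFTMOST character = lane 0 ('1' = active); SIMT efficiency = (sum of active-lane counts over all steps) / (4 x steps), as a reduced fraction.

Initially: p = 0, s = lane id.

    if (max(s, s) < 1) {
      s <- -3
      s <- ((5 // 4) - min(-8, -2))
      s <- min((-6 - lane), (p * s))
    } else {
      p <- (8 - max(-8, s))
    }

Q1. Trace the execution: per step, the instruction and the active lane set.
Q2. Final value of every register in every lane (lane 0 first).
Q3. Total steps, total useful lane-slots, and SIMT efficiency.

step 0: eval (max(s, s) < 1)         1111
step 1: s <- -3                      1000
step 2: s <- ((5 // 4) - min(-8, -2)) 1000
step 3: s <- min((-6 - lane), (p * s)) 1000
step 4: p <- (8 - max(-8, s))        0111

Answer: 5 steps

p: 0,7,6,5
s: -6,1,2,3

steps = 5; useful = 10; efficiency = 10/20 = 1/2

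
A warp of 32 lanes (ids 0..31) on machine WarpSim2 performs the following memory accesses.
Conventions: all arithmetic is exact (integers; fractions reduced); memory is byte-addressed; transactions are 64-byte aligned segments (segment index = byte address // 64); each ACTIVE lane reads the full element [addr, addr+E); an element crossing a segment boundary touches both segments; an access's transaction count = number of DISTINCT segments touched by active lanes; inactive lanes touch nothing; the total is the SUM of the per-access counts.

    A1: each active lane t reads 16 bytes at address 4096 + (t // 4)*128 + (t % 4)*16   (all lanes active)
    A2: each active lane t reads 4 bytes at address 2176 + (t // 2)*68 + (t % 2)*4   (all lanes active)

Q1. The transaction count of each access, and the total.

A1: 8 transactions
A2: 17 transactions

Answer: 8,17; total 25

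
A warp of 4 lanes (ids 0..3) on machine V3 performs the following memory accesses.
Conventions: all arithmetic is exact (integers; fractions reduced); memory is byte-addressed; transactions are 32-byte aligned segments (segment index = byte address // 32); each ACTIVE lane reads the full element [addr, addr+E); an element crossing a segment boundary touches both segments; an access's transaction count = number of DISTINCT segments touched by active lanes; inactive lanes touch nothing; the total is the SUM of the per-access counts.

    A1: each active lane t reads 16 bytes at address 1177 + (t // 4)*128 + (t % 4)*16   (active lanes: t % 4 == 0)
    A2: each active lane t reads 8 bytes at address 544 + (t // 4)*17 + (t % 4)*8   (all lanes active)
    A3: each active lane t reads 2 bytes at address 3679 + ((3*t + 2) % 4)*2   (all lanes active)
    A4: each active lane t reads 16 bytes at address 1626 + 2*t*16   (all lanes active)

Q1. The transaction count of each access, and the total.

A1: 2 transactions
A2: 1 transaction
A3: 2 transactions
A4: 5 transactions

Answer: 2,1,2,5; total 10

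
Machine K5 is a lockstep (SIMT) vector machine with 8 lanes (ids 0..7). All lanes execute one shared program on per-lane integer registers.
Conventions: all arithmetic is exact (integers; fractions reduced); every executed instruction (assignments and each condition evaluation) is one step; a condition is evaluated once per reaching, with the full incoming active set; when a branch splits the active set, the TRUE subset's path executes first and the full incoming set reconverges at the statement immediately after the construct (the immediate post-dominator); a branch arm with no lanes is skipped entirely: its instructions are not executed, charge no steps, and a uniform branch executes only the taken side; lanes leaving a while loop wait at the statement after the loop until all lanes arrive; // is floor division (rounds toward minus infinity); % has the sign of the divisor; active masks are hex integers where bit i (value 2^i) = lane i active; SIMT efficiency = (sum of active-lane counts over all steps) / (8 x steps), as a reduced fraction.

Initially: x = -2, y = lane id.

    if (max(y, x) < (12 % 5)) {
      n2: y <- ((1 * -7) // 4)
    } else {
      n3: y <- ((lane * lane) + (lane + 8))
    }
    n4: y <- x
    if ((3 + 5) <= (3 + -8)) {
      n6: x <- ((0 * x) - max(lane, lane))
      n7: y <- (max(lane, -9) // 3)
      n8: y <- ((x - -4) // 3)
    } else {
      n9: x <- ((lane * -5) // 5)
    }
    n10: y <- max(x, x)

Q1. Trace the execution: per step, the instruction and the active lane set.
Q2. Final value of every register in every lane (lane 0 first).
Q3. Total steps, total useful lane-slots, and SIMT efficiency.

step 0: eval (max(y, x) < (12 % 5))  0xff
step 1: y <- ((1 * -7) // 4)         0x03
step 2: y <- ((lane * lane) + (lane + 8)) 0xfc
step 3: y <- x                       0xff
step 4: eval ((3 + 5) <= (3 + -8))   0xff
step 5: x <- ((lane * -5) // 5)      0xff
step 6: y <- max(x, x)               0xff

Answer: 7 steps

x: 0,-1,-2,-3,-4,-5,-6,-7
y: 0,-1,-2,-3,-4,-5,-6,-7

steps = 7; useful = 48; efficiency = 48/56 = 6/7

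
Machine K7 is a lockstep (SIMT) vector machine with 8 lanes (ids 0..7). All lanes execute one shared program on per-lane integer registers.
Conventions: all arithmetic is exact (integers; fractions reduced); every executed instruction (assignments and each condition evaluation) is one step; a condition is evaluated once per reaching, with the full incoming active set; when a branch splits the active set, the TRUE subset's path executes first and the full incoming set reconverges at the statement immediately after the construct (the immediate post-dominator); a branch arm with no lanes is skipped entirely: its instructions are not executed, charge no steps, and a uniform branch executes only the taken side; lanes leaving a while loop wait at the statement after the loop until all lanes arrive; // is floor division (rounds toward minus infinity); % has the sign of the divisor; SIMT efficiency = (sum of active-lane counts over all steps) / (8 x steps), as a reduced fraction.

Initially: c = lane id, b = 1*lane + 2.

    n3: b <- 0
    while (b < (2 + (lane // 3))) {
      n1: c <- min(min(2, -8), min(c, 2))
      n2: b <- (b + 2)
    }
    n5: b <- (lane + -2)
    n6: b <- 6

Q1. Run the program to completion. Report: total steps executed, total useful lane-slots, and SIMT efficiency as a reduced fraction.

Answer: 10 steps, 71 useful, 71/80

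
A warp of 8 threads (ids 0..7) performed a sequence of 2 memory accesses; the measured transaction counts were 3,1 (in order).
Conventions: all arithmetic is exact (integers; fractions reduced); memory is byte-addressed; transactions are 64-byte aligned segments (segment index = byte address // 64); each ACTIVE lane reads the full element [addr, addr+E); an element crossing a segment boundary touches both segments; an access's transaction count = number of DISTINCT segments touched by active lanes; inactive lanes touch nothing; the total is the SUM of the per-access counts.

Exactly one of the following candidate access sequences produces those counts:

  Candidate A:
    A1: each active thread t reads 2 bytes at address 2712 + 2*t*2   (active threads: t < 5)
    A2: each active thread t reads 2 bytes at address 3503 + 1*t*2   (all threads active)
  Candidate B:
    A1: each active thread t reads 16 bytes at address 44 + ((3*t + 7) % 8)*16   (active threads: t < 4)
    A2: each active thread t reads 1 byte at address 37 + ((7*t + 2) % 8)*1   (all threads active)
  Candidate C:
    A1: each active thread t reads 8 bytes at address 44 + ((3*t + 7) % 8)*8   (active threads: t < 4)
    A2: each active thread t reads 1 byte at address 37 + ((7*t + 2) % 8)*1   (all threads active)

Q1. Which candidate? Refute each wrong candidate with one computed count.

A: A1 gives 1 transaction, not 3
C: A1 gives 2 transactions, not 3
B: all counts match (3,1)

Answer: B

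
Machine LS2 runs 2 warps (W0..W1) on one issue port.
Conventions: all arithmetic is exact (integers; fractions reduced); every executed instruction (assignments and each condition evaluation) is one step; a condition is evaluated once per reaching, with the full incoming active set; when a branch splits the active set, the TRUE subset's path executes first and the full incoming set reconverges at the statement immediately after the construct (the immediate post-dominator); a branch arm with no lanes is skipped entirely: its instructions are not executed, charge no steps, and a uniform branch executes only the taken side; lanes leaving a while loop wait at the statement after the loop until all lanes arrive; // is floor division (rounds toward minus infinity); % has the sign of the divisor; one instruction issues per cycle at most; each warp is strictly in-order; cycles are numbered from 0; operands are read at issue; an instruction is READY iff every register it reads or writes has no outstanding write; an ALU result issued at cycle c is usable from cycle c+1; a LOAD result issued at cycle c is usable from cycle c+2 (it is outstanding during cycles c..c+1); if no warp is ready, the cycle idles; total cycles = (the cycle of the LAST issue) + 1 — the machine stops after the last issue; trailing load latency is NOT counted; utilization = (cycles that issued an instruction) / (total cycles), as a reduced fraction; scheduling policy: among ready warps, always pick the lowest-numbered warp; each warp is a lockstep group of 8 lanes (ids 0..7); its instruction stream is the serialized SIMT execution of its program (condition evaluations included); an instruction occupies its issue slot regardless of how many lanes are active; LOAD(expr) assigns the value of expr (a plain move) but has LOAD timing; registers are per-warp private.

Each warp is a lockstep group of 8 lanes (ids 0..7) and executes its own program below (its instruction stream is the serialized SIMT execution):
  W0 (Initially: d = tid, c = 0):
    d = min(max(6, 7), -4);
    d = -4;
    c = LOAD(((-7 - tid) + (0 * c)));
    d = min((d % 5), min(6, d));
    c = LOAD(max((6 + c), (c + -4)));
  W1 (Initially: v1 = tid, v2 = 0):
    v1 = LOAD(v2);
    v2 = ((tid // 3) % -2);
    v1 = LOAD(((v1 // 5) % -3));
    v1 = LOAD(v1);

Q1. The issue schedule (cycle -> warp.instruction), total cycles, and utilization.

cycle 0: W0.I0
cycle 1: W0.I1
cycle 2: W0.I2
cycle 3: W0.I3
cycle 4: W0.I4
cycle 5: W1.I0
cycle 6: W1.I1
cycle 7: W1.I2
cycle 8: idle
cycle 9: W1.I3

Answer: 10 cycles, utilization 9/10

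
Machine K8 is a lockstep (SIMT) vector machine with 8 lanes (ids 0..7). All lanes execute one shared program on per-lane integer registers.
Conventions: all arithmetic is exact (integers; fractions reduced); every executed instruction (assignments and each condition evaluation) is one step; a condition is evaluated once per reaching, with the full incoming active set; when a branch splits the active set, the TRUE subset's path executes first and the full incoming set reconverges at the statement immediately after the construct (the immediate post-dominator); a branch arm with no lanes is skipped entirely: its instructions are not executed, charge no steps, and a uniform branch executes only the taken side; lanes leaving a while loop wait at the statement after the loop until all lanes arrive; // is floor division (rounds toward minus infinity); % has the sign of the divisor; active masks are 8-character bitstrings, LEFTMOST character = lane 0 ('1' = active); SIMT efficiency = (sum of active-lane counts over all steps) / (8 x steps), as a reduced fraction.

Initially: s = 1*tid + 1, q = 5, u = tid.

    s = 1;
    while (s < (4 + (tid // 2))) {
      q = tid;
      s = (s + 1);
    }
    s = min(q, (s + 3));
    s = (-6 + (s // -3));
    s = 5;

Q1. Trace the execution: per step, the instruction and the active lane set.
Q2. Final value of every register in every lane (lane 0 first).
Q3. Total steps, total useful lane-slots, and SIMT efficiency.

step 0: s <- 1                       11111111
step 1: eval (s < (4 + (tid // 2)))  11111111
step 2: q <- tid                     11111111
step 3: s <- (s + 1)                 11111111
step 4: eval (s < (4 + (tid // 2)))  11111111
step 5: q <- tid                     11111111
step 6: s <- (s + 1)                 11111111
step 7: eval (s < (4 + (tid // 2)))  11111111
step 8: q <- tid                     11111111
step 9: s <- (s + 1)                 11111111
step 10: eval (s < (4 + (tid // 2)))  11111111
step 11: q <- tid                     00111111
step 12: s <- (s + 1)                 00111111
step 13: eval (s < (4 + (tid // 2)))  00111111
step 14: q <- tid                     00001111
step 15: s <- (s + 1)                 00001111
step 16: eval (s < (4 + (tid // 2)))  00001111
step 17: q <- tid                     00000011
step 18: s <- (s + 1)                 00000011
step 19: eval (s < (4 + (tid // 2)))  00000011
step 20: s <- min(q, (s + 3))         11111111
step 21: s <- (-6 + (s // -3))        11111111
step 22: s <- 5                       11111111

Answer: 23 steps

s: 5,5,5,5,5,5,5,5
q: 0,1,2,3,4,5,6,7
u: 0,1,2,3,4,5,6,7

steps = 23; useful = 148; efficiency = 148/184 = 37/46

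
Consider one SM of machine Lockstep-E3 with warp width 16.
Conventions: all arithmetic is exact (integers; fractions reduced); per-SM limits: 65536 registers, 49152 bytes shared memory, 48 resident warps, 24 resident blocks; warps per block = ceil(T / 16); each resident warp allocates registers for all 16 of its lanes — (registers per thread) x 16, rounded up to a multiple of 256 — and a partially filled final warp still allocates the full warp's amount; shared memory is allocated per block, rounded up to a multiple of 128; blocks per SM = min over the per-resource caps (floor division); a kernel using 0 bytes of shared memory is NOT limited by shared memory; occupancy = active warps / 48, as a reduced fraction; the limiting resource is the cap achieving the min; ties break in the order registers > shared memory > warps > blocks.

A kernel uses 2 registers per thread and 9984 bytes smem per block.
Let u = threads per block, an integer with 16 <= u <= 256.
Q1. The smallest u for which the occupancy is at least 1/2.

Answer: u = 81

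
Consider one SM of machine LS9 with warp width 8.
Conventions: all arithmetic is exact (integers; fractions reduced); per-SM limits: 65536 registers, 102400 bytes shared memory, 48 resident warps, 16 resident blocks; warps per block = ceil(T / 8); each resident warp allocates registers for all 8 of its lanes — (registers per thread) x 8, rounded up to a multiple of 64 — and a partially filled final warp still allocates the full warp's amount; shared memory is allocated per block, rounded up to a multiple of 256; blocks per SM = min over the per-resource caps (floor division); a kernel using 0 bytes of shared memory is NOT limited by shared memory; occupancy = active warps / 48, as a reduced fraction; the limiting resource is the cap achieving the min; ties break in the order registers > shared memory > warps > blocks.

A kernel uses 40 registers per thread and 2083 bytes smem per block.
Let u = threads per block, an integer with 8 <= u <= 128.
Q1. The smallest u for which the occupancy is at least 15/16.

Answer: u = 17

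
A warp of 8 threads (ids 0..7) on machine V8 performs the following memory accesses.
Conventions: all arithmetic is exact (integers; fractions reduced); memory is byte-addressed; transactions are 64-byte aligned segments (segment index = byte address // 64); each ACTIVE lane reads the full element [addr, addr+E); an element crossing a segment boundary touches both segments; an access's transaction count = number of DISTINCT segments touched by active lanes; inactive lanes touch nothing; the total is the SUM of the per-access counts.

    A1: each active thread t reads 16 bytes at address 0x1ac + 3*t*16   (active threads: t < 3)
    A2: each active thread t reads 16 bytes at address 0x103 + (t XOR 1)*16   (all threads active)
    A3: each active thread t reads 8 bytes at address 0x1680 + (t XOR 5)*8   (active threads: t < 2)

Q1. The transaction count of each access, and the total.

A1: 3 transactions
A2: 3 transactions
A3: 1 transaction

Answer: 3,3,1; total 7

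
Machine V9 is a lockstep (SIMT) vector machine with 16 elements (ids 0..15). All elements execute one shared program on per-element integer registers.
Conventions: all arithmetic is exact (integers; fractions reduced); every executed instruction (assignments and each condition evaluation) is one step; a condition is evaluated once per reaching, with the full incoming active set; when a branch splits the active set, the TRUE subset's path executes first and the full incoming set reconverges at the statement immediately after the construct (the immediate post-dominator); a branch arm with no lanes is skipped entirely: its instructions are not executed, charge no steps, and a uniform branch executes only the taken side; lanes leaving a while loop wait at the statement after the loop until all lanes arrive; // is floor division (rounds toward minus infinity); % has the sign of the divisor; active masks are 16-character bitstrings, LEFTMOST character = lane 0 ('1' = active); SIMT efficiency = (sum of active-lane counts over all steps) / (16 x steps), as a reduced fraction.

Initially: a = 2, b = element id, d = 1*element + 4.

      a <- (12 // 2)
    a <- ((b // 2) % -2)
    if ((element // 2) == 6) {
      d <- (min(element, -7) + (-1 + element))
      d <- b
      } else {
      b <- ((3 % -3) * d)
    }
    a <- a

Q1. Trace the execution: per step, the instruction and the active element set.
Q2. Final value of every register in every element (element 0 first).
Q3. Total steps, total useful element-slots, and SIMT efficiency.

step 0: a <- (12 // 2)               1111111111111111
step 1: a <- ((b // 2) % -2)         1111111111111111
step 2: eval ((element // 2) == 6)   1111111111111111
step 3: d <- (min(element, -7) + (-1 + element)) 0000000000001100
step 4: d <- b                       0000000000001100
step 5: b <- ((3 % -3) * d)          1111111111110011
step 6: a <- a                       1111111111111111

Answer: 7 steps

a: 0,0,-1,-1,0,0,-1,-1,0,0,-1,-1,0,0,-1,-1
b: 0,0,0,0,0,0,0,0,0,0,0,0,12,13,0,0
d: 4,5,6,7,8,9,10,11,12,13,14,15,12,13,18,19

steps = 7; useful = 82; efficiency = 82/112 = 41/56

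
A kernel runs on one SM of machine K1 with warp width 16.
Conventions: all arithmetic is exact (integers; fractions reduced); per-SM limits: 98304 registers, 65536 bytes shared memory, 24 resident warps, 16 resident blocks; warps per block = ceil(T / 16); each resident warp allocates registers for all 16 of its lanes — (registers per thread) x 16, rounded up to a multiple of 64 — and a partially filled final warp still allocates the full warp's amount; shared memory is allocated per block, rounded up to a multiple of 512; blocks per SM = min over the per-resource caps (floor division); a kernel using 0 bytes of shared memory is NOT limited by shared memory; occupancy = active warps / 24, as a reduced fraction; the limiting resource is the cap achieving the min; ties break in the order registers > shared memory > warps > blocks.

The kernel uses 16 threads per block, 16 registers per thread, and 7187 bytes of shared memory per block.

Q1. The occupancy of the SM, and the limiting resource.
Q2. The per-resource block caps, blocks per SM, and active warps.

Answer: occupancy 1/3, limited by shared memory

registers: 384 blocks
shared memory: 8 blocks
warps: 24 blocks
blocks: 16 blocks

Answer: 8 blocks, 8 active warps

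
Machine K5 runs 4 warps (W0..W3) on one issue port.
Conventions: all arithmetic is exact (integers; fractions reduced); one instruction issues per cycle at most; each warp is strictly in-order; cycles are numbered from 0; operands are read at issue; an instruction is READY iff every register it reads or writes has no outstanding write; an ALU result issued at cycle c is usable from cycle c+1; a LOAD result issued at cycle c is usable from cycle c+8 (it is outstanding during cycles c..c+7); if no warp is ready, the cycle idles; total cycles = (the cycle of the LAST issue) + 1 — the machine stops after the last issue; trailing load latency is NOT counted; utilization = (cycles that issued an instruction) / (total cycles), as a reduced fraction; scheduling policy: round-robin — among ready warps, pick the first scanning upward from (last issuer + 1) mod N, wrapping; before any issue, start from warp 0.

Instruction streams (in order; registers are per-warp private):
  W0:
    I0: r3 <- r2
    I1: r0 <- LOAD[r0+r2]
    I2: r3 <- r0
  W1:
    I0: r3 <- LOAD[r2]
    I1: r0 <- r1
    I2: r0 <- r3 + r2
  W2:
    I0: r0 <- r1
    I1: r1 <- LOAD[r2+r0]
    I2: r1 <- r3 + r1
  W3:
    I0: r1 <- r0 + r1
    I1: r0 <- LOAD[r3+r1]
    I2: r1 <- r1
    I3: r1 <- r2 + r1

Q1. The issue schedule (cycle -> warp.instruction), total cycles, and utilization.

cycle 0: W0.I0
cycle 1: W1.I0
cycle 2: W2.I0
cycle 3: W3.I0
cycle 4: W0.I1
cycle 5: W1.I1
cycle 6: W2.I1
cycle 7: W3.I1
cycle 8: W3.I2
cycle 9: W1.I2
cycle 10: W3.I3
cycle 11: idle
cycle 12: W0.I2
cycle 13: idle
cycle 14: W2.I2

Answer: 15 cycles, utilization 13/15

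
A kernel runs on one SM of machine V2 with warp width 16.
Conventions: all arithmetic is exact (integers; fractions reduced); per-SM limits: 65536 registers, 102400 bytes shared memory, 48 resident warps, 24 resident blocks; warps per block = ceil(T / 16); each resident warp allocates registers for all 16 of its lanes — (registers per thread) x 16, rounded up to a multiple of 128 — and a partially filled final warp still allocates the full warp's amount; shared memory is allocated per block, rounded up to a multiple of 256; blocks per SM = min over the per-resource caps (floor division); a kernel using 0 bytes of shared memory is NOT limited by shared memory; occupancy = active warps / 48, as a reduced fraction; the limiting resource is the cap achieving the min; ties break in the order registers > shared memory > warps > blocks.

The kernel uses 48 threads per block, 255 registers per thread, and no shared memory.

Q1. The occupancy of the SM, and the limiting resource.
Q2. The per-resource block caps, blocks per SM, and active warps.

Answer: occupancy 5/16, limited by registers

registers: 5 blocks
shared memory: no limit (kernel uses none)
warps: 16 blocks
blocks: 24 blocks

Answer: 5 blocks, 15 active warps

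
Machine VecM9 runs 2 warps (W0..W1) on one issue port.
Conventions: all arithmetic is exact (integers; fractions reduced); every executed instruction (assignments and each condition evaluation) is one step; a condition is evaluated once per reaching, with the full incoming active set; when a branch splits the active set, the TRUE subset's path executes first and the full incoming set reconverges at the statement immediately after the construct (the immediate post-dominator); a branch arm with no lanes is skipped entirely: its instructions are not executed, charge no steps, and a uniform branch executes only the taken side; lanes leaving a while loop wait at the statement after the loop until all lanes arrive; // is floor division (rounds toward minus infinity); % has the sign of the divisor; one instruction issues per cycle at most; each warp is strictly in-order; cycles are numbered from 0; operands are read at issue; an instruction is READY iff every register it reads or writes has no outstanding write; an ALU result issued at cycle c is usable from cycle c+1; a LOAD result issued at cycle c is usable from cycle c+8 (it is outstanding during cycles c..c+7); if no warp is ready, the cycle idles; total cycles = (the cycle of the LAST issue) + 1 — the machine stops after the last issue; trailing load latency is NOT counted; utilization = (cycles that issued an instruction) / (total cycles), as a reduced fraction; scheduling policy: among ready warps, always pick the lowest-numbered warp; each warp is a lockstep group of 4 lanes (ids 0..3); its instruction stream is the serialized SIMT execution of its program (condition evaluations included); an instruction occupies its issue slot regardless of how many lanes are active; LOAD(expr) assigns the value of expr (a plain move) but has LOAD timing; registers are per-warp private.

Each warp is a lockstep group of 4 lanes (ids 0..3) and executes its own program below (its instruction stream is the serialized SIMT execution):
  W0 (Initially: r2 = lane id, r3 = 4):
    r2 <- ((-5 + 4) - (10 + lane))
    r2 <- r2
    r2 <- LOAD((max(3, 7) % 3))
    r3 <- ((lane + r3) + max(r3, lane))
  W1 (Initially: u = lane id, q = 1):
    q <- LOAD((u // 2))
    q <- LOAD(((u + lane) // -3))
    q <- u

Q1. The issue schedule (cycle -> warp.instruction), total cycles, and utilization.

cycle 0: W0.I0
cycle 1: W0.I1
cycle 2: W0.I2
cycle 3: W0.I3
cycle 4: W1.I0
cycle 5: idle
cycle 6: idle
cycle 7: idle
cycle 8: idle
cycle 9: idle
cycle 10: idle
cycle 11: idle
cycle 12: W1.I1
cycle 13: idle
cycle 14: idle
cycle 15: idle
cycle 16: idle
cycle 17: idle
cycle 18: idle
cycle 19: idle
cycle 20: W1.I2

Answer: 21 cycles, utilization 1/3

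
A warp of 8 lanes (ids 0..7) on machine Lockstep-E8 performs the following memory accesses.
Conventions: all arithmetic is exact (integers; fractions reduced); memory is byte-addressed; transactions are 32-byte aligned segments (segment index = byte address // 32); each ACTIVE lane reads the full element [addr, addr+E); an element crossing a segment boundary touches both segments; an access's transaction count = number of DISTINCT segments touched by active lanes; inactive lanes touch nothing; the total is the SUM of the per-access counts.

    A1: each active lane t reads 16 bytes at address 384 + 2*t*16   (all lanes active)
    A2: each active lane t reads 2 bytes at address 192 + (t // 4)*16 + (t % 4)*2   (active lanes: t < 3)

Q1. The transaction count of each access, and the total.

A1: 8 transactions
A2: 1 transaction

Answer: 8,1; total 9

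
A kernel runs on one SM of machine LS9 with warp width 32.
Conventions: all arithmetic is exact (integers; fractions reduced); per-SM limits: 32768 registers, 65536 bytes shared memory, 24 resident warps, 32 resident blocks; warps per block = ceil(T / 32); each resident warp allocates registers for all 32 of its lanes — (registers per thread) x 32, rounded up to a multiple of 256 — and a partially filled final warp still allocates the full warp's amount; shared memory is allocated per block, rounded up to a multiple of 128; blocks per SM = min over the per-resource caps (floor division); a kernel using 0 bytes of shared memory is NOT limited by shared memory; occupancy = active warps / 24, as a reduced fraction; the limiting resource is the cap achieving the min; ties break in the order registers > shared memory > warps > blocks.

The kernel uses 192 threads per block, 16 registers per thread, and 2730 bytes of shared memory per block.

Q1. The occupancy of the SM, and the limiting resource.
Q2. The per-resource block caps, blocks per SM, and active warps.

Answer: occupancy 1, limited by warps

registers: 10 blocks
shared memory: 23 blocks
warps: 4 blocks
blocks: 32 blocks

Answer: 4 blocks, 24 active warps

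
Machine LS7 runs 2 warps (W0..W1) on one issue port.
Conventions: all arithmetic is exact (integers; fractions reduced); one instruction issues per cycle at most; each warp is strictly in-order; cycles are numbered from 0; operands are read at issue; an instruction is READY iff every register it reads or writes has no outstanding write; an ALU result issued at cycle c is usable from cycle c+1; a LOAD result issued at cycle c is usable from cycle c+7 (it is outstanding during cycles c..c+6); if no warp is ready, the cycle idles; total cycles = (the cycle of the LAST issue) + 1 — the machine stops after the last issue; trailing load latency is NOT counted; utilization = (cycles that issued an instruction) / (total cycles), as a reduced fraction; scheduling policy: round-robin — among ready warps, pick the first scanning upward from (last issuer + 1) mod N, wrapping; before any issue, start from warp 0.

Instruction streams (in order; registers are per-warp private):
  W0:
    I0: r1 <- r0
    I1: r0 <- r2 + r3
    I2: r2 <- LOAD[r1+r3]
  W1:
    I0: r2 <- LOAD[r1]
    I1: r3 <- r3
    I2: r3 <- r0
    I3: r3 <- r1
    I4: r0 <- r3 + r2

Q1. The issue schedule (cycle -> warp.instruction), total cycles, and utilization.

cycle 0: W0.I0
cycle 1: W1.I0
cycle 2: W0.I1
cycle 3: W1.I1
cycle 4: W0.I2
cycle 5: W1.I2
cycle 6: W1.I3
cycle 7: idle
cycle 8: W1.I4

Answer: 9 cycles, utilization 8/9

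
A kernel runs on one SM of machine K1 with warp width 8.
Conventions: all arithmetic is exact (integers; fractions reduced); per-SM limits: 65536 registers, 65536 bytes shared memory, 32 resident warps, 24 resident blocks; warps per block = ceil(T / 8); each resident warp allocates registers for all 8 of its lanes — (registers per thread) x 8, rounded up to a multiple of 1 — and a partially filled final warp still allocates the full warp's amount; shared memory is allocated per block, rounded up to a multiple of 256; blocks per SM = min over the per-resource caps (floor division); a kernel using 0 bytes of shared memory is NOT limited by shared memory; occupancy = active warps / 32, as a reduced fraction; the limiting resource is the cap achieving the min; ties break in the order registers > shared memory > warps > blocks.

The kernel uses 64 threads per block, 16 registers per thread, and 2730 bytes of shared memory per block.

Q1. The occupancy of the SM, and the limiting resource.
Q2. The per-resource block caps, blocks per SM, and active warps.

Answer: occupancy 1, limited by warps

registers: 64 blocks
shared memory: 23 blocks
warps: 4 blocks
blocks: 24 blocks

Answer: 4 blocks, 32 active warps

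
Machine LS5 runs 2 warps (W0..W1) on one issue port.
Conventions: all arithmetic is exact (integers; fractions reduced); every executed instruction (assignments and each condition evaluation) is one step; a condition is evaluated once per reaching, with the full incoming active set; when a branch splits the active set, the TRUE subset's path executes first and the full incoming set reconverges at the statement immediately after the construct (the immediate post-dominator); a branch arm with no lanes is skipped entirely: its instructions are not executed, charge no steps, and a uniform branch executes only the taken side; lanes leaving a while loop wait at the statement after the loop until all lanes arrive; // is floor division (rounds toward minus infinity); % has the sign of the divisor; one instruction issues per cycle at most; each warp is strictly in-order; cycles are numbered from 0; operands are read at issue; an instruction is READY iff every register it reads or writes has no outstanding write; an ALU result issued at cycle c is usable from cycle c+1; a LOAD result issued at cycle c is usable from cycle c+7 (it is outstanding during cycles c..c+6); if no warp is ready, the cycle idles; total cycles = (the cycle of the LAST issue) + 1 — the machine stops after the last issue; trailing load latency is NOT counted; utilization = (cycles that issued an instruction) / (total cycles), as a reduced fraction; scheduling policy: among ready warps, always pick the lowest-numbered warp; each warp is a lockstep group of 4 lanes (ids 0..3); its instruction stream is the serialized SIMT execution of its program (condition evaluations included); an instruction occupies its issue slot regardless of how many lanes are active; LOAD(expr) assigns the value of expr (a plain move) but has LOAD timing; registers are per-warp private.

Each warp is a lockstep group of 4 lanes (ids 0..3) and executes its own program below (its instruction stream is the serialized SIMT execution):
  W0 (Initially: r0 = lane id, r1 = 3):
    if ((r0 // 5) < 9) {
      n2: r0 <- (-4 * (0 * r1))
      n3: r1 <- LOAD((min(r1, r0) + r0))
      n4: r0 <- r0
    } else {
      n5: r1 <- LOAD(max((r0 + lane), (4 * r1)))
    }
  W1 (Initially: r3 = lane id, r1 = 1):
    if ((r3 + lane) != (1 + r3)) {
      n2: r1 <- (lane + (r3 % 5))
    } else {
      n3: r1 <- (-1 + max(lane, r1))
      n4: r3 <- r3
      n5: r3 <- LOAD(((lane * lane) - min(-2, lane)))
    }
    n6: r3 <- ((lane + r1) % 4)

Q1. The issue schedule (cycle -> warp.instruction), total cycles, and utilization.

cycle 0: W0.I0
cycle 1: W0.I1
cycle 2: W0.I2
cycle 3: W0.I3
cycle 4: W1.I0
cycle 5: W1.I1
cycle 6: W1.I2
cycle 7: W1.I3
cycle 8: W1.I4
cycle 9: idle
cycle 10: idle
cycle 11: idle
cycle 12: idle
cycle 13: idle
cycle 14: idle
cycle 15: W1.I5

Answer: 16 cycles, utilization 5/8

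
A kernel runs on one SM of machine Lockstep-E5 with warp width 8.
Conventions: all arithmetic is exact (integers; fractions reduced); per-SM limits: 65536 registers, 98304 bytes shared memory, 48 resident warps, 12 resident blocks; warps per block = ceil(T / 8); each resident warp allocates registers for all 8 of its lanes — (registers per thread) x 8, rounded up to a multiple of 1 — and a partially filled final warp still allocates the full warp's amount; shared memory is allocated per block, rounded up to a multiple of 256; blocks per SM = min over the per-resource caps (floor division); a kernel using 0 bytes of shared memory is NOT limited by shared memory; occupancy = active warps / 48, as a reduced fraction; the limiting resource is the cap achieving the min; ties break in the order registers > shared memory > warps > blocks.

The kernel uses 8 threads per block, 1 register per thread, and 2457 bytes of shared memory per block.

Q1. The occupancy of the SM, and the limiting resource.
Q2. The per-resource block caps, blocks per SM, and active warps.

Answer: occupancy 1/4, limited by blocks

registers: 8192 blocks
shared memory: 38 blocks
warps: 48 blocks
blocks: 12 blocks

Answer: 12 blocks, 12 active warps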